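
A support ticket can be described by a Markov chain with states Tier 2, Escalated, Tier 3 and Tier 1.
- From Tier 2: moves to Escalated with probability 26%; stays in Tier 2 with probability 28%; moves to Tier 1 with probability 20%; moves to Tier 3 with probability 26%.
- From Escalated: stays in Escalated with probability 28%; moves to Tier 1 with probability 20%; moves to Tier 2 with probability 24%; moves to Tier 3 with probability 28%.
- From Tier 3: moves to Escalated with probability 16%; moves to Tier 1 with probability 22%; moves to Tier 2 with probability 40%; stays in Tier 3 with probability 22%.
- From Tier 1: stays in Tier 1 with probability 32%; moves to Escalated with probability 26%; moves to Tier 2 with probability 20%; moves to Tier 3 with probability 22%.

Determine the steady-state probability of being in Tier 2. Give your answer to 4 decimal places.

0.2812

Let the stationary distribution be π with π = πP and π_1 + π_2 + π_3 + π_4 = 1.
π_1 = 0.28·π_1 + 0.24·π_2 + 0.4·π_3 + 0.2·π_4
π_2 = 0.26·π_1 + 0.28·π_2 + 0.16·π_3 + 0.26·π_4
π_3 = 0.26·π_1 + 0.28·π_2 + 0.22·π_3 + 0.22·π_4
Solving with the normalization constraint gives π = (0.2812, 0.2402, 0.2457, 0.2329).
So the stationary probability of Tier 2 is 0.2812.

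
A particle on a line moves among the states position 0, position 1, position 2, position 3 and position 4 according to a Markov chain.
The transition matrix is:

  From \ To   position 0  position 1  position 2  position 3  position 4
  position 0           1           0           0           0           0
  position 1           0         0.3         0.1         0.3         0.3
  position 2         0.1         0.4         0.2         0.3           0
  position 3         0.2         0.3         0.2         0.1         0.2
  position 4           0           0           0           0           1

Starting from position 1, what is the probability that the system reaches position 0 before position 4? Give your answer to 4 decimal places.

Let h(s) be the probability of absorption at position 0 starting from transient state s. Then h(position 0) = 1 and h(position 4) = 0. By first-step analysis:
h(position 1) = 0.3·h(position 1) + 0.1·h(position 2) + 0.3·h(position 3) + 0.3·0
h(position 2) = 0.1·1 + 0.4·h(position 1) + 0.2·h(position 2) + 0.3·h(position 3)
h(position 3) = 0.2·1 + 0.3·h(position 1) + 0.2·h(position 2) + 0.1·h(position 3) + 0.2·0
Solving: h(position 1) = 0.2150, h(position 2) = 0.3738, h(position 3) = 0.3769.
Starting from position 1, the probability is 0.2150.

0.2150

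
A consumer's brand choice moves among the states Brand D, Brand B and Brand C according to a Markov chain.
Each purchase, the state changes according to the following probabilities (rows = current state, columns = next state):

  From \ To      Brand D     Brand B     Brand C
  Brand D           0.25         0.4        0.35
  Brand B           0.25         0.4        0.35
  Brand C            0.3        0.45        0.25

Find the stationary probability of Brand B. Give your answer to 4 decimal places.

Let the stationary distribution be π with π = πP and π_1 + π_2 + π_3 = 1.
π_1 = 0.25·π_1 + 0.25·π_2 + 0.3·π_3
π_2 = 0.4·π_1 + 0.4·π_2 + 0.45·π_3
Solving with the normalization constraint gives π = (0.2659, 0.4159, 0.3182).
So the stationary probability of Brand B is 0.4159.

0.4159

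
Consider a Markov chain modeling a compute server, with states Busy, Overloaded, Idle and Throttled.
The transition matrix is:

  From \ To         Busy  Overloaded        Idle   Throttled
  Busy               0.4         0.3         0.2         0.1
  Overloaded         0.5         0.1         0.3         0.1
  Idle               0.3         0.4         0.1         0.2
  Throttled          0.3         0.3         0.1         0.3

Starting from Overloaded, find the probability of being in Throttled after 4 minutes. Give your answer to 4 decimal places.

0.1493

Propagate the distribution vector 4 minutes from Overloaded.
After 0 minutes: (0.0000, 1.0000, 0.0000, 0.0000)
After 1 minute: (0.5000, 0.1000, 0.3000, 0.1000)
After 2 minutes: (0.3700, 0.3100, 0.1700, 0.1500)
After 3 minutes: (0.3990, 0.2550, 0.1990, 0.1470)
After 4 minutes: (0.3909, 0.2689, 0.1909, 0.1493)
P(in Throttled after 4 minutes) = 0.1493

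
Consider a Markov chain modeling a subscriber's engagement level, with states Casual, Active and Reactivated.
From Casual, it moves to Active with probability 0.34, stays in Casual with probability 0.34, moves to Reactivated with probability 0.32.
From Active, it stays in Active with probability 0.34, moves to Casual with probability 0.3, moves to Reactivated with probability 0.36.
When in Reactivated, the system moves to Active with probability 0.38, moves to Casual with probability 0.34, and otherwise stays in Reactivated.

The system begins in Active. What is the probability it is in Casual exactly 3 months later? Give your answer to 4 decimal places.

0.3258

Propagate the distribution vector 3 months from Active.
After 0 months: (0.0000, 1.0000, 0.0000)
After 1 month: (0.3000, 0.3400, 0.3600)
After 2 months: (0.3264, 0.3544, 0.3192)
After 3 months: (0.3258, 0.3528, 0.3214)
P(in Casual after 3 months) = 0.3258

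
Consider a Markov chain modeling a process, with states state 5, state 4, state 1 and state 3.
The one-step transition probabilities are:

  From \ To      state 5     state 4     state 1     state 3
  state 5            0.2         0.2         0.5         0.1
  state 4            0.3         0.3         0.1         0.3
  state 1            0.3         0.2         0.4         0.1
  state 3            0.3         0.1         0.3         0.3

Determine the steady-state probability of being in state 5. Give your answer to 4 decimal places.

Let the stationary distribution be π with π = πP and π_1 + π_2 + π_3 + π_4 = 1.
π_1 = 0.2·π_1 + 0.3·π_2 + 0.3·π_3 + 0.3·π_4
π_2 = 0.2·π_1 + 0.3·π_2 + 0.2·π_3 + 0.1·π_4
π_3 = 0.5·π_1 + 0.1·π_2 + 0.4·π_3 + 0.3·π_4
Solving with the normalization constraint gives π = (0.2727, 0.2027, 0.3489, 0.1757).
So the stationary probability of state 5 is 0.2727.

0.2727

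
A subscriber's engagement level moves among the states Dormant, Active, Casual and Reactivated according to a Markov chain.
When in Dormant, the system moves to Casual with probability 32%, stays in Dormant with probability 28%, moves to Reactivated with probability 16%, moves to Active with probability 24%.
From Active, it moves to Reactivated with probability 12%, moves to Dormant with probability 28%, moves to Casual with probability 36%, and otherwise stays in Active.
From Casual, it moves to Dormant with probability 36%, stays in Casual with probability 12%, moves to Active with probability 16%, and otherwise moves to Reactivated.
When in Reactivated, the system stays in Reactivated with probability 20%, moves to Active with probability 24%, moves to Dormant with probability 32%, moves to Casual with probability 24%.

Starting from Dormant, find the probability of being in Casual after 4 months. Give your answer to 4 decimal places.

0.2599

Propagate the distribution vector 4 months from Dormant.
After 0 months: (1.0000, 0.0000, 0.0000, 0.0000)
After 1 month: (0.2800, 0.2400, 0.3200, 0.1600)
After 2 months: (0.3120, 0.2144, 0.2528, 0.2208)
After 3 months: (0.3091, 0.2198, 0.2604, 0.2108)
After 4 months: (0.3093, 0.2192, 0.2599, 0.2117)
P(in Casual after 4 months) = 0.2599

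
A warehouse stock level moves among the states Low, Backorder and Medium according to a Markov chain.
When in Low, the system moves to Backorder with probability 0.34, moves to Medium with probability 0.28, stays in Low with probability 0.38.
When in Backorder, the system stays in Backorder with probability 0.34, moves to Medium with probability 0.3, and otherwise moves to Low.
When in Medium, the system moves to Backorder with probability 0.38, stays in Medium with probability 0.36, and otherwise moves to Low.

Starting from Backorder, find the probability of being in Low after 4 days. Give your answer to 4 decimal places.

Propagate the distribution vector 4 days from Backorder.
After 0 days: (0.0000, 1.0000, 0.0000)
After 1 day: (0.3600, 0.3400, 0.3000)
After 2 days: (0.3372, 0.3520, 0.3108)
After 3 days: (0.3357, 0.3524, 0.3119)
After 4 days: (0.3355, 0.3525, 0.3120)
P(in Low after 4 days) = 0.3355

0.3355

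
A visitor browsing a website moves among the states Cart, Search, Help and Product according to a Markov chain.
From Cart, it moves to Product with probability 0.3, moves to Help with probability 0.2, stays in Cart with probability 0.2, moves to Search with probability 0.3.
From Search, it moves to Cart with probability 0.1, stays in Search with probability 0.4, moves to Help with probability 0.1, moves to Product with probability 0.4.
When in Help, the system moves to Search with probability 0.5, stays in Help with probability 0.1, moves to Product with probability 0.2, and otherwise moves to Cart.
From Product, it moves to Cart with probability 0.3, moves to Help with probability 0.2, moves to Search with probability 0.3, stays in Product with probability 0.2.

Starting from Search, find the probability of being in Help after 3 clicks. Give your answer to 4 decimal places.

Propagate the distribution vector 3 clicks from Search.
After 0 clicks: (0.0000, 1.0000, 0.0000, 0.0000)
After 1 click: (0.1000, 0.4000, 0.1000, 0.4000)
After 2 clicks: (0.2000, 0.3600, 0.1500, 0.2900)
After 3 clicks: (0.1930, 0.3660, 0.1490, 0.2920)
P(in Help after 3 clicks) = 0.1490

0.1490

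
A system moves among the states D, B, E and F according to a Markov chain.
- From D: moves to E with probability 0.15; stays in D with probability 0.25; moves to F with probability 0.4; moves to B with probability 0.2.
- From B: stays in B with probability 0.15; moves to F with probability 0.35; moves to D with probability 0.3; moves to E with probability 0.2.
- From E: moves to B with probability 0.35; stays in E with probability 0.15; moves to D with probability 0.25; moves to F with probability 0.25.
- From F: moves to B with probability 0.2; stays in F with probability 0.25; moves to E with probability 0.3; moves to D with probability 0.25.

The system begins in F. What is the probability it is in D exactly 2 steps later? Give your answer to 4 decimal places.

Propagate the distribution vector 2 steps from F.
After 0 steps: (0.0000, 0.0000, 0.0000, 1.0000)
After 1 step: (0.2500, 0.2000, 0.3000, 0.2500)
After 2 steps: (0.2600, 0.2350, 0.1975, 0.3075)
P(in D after 2 steps) = 0.2600

0.2600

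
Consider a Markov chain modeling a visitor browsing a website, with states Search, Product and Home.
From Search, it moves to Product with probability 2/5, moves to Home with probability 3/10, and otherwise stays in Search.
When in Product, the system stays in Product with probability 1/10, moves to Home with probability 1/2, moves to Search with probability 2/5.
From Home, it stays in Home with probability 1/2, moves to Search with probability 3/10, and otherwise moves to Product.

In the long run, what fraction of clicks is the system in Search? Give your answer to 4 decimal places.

0.3241

Let the stationary distribution be π with π = πP and π_1 + π_2 + π_3 = 1.
π_1 = 0.3·π_1 + 0.4·π_2 + 0.3·π_3
π_2 = 0.4·π_1 + 0.1·π_2 + 0.2·π_3
Solving with the normalization constraint gives π = (0.3241, 0.2407, 0.4352).
So the stationary probability of Search is 0.3241.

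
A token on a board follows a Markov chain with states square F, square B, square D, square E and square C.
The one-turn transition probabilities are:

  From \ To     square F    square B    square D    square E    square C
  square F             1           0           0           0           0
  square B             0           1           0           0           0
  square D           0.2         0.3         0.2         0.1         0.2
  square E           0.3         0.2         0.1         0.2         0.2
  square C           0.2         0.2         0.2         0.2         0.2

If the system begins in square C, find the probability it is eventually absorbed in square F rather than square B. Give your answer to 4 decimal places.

Let h(s) be the probability of absorption at square F starting from transient state s. Then h(square F) = 1 and h(square B) = 0. By first-step analysis:
h(square D) = 0.2·1 + 0.3·0 + 0.2·h(square D) + 0.1·h(square E) + 0.2·h(square C)
h(square E) = 0.3·1 + 0.2·0 + 0.1·h(square D) + 0.2·h(square E) + 0.2·h(square C)
h(square C) = 0.2·1 + 0.2·0 + 0.2·h(square D) + 0.2·h(square E) + 0.2·h(square C)
Solving: h(square D) = 0.4444, h(square E) = 0.5556, h(square C) = 0.5000.
Starting from square C, the probability is 0.5000.

0.5000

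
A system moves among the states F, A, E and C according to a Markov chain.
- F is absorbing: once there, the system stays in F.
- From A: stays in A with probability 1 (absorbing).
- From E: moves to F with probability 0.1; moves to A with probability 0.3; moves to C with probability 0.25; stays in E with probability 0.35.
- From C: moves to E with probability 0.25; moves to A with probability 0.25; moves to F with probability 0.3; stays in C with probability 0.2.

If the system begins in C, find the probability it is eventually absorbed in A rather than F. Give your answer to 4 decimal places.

0.5191

Let h(s) be the probability of absorption at A starting from transient state s. Then h(A) = 1 and h(F) = 0. By first-step analysis:
h(E) = 0.1·0 + 0.3·1 + 0.35·h(E) + 0.25·h(C)
h(C) = 0.3·0 + 0.25·1 + 0.25·h(E) + 0.2·h(C)
Solving: h(E) = 0.6612, h(C) = 0.5191.
Starting from C, the probability is 0.5191.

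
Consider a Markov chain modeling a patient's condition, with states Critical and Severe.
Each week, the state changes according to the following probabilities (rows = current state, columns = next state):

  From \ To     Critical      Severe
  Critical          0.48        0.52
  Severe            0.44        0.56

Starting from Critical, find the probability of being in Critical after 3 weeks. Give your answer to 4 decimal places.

Propagate the distribution vector 3 weeks from Critical.
After 0 weeks: (1.0000, 0.0000)
After 1 week: (0.4800, 0.5200)
After 2 weeks: (0.4592, 0.5408)
After 3 weeks: (0.4584, 0.5416)
P(in Critical after 3 weeks) = 0.4584

0.4584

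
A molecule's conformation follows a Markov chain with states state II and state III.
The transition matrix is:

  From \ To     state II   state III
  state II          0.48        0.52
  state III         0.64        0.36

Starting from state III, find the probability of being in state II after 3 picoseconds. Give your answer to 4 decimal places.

Propagate the distribution vector 3 picoseconds from state III.
After 0 picoseconds: (0.0000, 1.0000)
After 1 picosecond: (0.6400, 0.3600)
After 2 picoseconds: (0.5376, 0.4624)
After 3 picoseconds: (0.5540, 0.4460)
P(in state II after 3 picoseconds) = 0.5540

0.5540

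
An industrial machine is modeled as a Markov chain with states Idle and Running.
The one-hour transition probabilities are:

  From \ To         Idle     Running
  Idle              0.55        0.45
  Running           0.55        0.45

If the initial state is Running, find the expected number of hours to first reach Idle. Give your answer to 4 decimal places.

1.8182

Let t(s) be the expected number of hours to first reach Idle from state s, with t(Idle) = 0. Conditioning on the first hour:
t(Running) = 1 + 0.45·t(Running)
Solving: t(Running) = 1.8182.
Expected hours from Running to Idle: 1.8182.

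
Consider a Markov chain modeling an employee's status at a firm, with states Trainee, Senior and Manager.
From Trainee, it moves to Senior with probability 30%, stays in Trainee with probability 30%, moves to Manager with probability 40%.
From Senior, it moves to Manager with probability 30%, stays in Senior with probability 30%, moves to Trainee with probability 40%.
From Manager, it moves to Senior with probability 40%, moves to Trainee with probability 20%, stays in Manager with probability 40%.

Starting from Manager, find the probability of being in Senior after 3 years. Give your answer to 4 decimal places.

0.3360

Propagate the distribution vector 3 years from Manager.
After 0 years: (0.0000, 0.0000, 1.0000)
After 1 year: (0.2000, 0.4000, 0.4000)
After 2 years: (0.3000, 0.3400, 0.3600)
After 3 years: (0.2980, 0.3360, 0.3660)
P(in Senior after 3 years) = 0.3360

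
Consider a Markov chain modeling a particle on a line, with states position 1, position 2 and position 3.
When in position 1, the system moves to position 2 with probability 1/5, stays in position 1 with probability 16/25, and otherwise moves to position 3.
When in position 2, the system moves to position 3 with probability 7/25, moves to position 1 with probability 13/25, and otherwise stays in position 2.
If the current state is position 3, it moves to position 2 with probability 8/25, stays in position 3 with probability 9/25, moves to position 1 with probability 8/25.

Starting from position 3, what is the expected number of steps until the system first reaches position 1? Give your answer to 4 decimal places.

2.6515

Let t(s) be the expected number of steps to first reach position 1 from state s, with t(position 1) = 0. Conditioning on the first step:
t(position 2) = 1 + 0.2·t(position 2) + 0.28·t(position 3)
t(position 3) = 1 + 0.32·t(position 2) + 0.36·t(position 3)
Solving: t(position 2) = 2.1780, t(position 3) = 2.6515.
Expected steps from position 3 to position 1: 2.6515.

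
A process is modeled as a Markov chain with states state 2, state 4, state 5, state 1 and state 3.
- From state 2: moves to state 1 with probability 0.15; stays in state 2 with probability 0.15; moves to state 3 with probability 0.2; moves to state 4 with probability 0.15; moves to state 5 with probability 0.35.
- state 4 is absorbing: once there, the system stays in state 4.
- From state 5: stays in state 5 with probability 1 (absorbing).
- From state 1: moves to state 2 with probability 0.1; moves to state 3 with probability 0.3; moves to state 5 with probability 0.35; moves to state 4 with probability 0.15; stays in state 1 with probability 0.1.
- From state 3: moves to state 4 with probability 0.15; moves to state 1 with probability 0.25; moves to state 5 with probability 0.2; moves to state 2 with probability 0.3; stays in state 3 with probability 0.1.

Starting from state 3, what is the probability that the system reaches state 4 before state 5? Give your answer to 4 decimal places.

Let h(s) be the probability of absorption at state 4 starting from transient state s. Then h(state 4) = 1 and h(state 5) = 0. By first-step analysis:
h(state 2) = 0.15·h(state 2) + 0.15·1 + 0.35·0 + 0.15·h(state 1) + 0.2·h(state 3)
h(state 1) = 0.1·h(state 2) + 0.15·1 + 0.35·0 + 0.1·h(state 1) + 0.3·h(state 3)
h(state 3) = 0.3·h(state 2) + 0.15·1 + 0.2·0 + 0.25·h(state 1) + 0.1·h(state 3)
Solving: h(state 2) = 0.3188, h(state 1) = 0.3230, h(state 3) = 0.3626.
Starting from state 3, the probability is 0.3626.

0.3626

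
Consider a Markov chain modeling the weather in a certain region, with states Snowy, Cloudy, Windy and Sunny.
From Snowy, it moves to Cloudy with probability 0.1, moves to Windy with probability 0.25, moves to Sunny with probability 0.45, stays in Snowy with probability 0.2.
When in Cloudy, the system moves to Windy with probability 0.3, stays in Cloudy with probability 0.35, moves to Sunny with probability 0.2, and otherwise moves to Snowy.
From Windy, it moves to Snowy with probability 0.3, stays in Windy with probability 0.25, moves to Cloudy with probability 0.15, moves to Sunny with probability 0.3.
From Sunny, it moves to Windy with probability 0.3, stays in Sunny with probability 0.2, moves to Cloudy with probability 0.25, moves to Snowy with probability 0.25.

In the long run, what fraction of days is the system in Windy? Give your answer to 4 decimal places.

0.2747

Let the stationary distribution be π with π = πP and π_1 + π_2 + π_3 + π_4 = 1.
π_1 = 0.2·π_1 + 0.15·π_2 + 0.3·π_3 + 0.25·π_4
π_2 = 0.1·π_1 + 0.35·π_2 + 0.15·π_3 + 0.25·π_4
π_3 = 0.25·π_1 + 0.3·π_2 + 0.25·π_3 + 0.3·π_4
Solving with the normalization constraint gives π = (0.2313, 0.2087, 0.2747, 0.2853).
So the stationary probability of Windy is 0.2747.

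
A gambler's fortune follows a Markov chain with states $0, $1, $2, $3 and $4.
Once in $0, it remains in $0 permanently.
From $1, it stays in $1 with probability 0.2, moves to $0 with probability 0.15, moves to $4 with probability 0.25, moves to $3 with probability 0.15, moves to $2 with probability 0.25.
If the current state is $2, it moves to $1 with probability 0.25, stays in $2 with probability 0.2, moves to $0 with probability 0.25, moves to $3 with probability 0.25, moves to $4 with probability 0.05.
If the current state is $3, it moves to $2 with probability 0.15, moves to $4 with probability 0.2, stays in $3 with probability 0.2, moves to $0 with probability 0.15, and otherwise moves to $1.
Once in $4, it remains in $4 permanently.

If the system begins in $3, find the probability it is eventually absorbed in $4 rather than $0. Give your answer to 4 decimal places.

0.5237

Let h(s) be the probability of absorption at $4 starting from transient state s. Then h($4) = 1 and h($0) = 0. By first-step analysis:
h($1) = 0.15·0 + 0.2·h($1) + 0.25·h($2) + 0.15·h($3) + 0.25·1
h($2) = 0.25·0 + 0.25·h($1) + 0.2·h($2) + 0.25·h($3) + 0.05·1
h($3) = 0.15·0 + 0.3·h($1) + 0.15·h($2) + 0.2·h($3) + 0.2·1
Solving: h($1) = 0.5335, h($2) = 0.3929, h($3) = 0.5237.
Starting from $3, the probability is 0.5237.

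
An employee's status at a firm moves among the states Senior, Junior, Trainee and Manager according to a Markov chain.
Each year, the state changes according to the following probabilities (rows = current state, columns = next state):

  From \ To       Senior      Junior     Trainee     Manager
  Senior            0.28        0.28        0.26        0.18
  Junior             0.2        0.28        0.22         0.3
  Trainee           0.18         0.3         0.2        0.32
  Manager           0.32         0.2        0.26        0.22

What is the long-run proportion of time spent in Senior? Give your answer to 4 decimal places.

0.2455

Let the stationary distribution be π with π = πP and π_1 + π_2 + π_3 + π_4 = 1.
π_1 = 0.28·π_1 + 0.2·π_2 + 0.18·π_3 + 0.32·π_4
π_2 = 0.28·π_1 + 0.28·π_2 + 0.3·π_3 + 0.2·π_4
π_3 = 0.26·π_1 + 0.22·π_2 + 0.2·π_3 + 0.26·π_4
Solving with the normalization constraint gives π = (0.2455, 0.2643, 0.2353, 0.2549).
So the stationary probability of Senior is 0.2455.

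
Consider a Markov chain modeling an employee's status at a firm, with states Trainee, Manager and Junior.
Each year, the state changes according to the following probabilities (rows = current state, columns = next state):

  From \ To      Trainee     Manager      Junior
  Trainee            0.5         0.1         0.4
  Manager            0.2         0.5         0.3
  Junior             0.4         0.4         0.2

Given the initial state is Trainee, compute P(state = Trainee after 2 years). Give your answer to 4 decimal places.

Sum over the intermediate state after 1 year:
P = P(Trainee→Trainee)·P(Trainee→Trainee) + P(Trainee→Manager)·P(Manager→Trainee) + P(Trainee→Junior)·P(Junior→Trainee)
  = 0.5×0.5 + 0.1×0.2 + 0.4×0.4
  = 0.2500 + 0.0200 + 0.1600 = 0.4300

0.4300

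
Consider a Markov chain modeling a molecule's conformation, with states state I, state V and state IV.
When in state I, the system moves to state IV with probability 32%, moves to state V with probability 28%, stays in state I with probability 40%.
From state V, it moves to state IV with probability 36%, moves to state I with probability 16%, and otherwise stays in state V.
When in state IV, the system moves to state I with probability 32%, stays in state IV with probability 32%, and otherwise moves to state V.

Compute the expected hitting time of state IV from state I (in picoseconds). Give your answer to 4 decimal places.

2.9940

Let t(s) be the expected number of picoseconds to first reach state IV from state s, with t(state IV) = 0. Conditioning on the first picosecond:
t(state I) = 1 + 0.4·t(state I) + 0.28·t(state V)
t(state V) = 1 + 0.16·t(state I) + 0.48·t(state V)
Solving: t(state I) = 2.9940, t(state V) = 2.8443.
Expected picoseconds from state I to state IV: 2.9940.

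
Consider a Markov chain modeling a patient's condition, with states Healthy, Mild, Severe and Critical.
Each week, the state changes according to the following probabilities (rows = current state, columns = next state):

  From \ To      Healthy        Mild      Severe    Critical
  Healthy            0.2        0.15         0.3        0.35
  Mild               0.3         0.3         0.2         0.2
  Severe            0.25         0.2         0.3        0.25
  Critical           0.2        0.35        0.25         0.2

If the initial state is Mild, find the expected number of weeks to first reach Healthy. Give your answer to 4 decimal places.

Let t(s) be the expected number of weeks to first reach Healthy from state s, with t(Healthy) = 0. Conditioning on the first week:
t(Mild) = 1 + 0.3·t(Mild) + 0.2·t(Severe) + 0.2·t(Critical)
t(Severe) = 1 + 0.2·t(Mild) + 0.3·t(Severe) + 0.25·t(Critical)
t(Critical) = 1 + 0.35·t(Mild) + 0.25·t(Severe) + 0.2·t(Critical)
Solving: t(Mild) = 3.7435, t(Severe) = 3.9729, t(Critical) = 4.1293.
Expected weeks from Mild to Healthy: 3.7435.

3.7435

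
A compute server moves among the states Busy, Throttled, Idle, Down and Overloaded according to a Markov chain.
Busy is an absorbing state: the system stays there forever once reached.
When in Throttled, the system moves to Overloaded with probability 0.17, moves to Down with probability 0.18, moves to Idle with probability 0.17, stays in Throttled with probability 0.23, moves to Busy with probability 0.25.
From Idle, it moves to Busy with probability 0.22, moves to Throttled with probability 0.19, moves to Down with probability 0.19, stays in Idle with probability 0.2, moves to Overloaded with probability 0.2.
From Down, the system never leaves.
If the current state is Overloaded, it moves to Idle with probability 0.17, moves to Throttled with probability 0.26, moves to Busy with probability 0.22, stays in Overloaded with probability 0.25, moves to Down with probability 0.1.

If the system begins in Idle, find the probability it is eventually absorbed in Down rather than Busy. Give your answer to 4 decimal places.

Let h(s) be the probability of absorption at Down starting from transient state s. Then h(Down) = 1 and h(Busy) = 0. By first-step analysis:
h(Throttled) = 0.25·0 + 0.23·h(Throttled) + 0.17·h(Idle) + 0.18·1 + 0.17·h(Overloaded)
h(Idle) = 0.22·0 + 0.19·h(Throttled) + 0.2·h(Idle) + 0.19·1 + 0.2·h(Overloaded)
h(Overloaded) = 0.22·0 + 0.26·h(Throttled) + 0.17·h(Idle) + 0.1·1 + 0.25·h(Overloaded)
Solving: h(Throttled) = 0.4106, h(Idle) = 0.4282, h(Overloaded) = 0.3727.
Starting from Idle, the probability is 0.4282.

0.4282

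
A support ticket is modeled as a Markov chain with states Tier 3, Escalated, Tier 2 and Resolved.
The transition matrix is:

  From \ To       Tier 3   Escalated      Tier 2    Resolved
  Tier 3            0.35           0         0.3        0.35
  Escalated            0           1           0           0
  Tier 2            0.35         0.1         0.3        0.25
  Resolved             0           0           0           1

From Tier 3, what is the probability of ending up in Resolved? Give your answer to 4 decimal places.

Let h(s) be the probability of absorption at Resolved starting from transient state s. Then h(Resolved) = 1 and h(Escalated) = 0. By first-step analysis:
h(Tier 3) = 0.35·h(Tier 3) + 0.3·h(Tier 2) + 0.35·1
h(Tier 2) = 0.35·h(Tier 3) + 0.1·0 + 0.3·h(Tier 2) + 0.25·1
Solving: h(Tier 3) = 0.9143, h(Tier 2) = 0.8143.
Starting from Tier 3, the probability is 0.9143.

0.9143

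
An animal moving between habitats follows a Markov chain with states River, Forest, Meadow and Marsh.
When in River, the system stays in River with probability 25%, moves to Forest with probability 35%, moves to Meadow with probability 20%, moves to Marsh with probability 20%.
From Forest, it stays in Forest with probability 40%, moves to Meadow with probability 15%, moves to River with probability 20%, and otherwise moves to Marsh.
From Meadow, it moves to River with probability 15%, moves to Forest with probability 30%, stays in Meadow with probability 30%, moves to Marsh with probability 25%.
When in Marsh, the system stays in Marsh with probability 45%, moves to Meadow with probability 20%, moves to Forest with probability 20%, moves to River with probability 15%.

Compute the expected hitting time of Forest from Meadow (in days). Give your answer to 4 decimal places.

Let t(s) be the expected number of days to first reach Forest from state s, with t(Forest) = 0. Conditioning on the first day:
t(River) = 1 + 0.25·t(River) + 0.2·t(Meadow) + 0.2·t(Marsh)
t(Meadow) = 1 + 0.15·t(River) + 0.3·t(Meadow) + 0.25·t(Marsh)
t(Marsh) = 1 + 0.15·t(River) + 0.2·t(Meadow) + 0.45·t(Marsh)
Solving: t(River) = 3.3708, t(Meadow) = 3.5955, t(Marsh) = 4.0449.
Expected days from Meadow to Forest: 3.5955.

3.5955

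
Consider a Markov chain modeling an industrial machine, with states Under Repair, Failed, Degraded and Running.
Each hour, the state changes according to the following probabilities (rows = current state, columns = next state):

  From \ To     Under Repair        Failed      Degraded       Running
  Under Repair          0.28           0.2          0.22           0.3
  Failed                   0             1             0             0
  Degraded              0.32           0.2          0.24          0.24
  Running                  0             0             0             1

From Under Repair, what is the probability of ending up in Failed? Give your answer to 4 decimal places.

0.4111

Let h(s) be the probability of absorption at Failed starting from transient state s. Then h(Failed) = 1 and h(Running) = 0. By first-step analysis:
h(Under Repair) = 0.28·h(Under Repair) + 0.2·1 + 0.22·h(Degraded) + 0.3·0
h(Degraded) = 0.32·h(Under Repair) + 0.2·1 + 0.24·h(Degraded) + 0.24·0
Solving: h(Under Repair) = 0.4111, h(Degraded) = 0.4362.
Starting from Under Repair, the probability is 0.4111.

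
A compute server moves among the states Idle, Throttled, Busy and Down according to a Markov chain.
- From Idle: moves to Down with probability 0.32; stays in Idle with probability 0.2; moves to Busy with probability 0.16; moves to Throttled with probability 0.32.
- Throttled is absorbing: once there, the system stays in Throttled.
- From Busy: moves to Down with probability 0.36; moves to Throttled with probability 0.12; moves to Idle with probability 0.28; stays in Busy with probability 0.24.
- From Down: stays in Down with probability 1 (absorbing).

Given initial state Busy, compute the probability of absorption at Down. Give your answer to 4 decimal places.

Let h(s) be the probability of absorption at Down starting from transient state s. Then h(Down) = 1 and h(Throttled) = 0. By first-step analysis:
h(Idle) = 0.2·h(Idle) + 0.32·0 + 0.16·h(Busy) + 0.32·1
h(Busy) = 0.28·h(Idle) + 0.12·0 + 0.24·h(Busy) + 0.36·1
Solving: h(Idle) = 0.5341, h(Busy) = 0.6705.
Starting from Busy, the probability is 0.6705.

0.6705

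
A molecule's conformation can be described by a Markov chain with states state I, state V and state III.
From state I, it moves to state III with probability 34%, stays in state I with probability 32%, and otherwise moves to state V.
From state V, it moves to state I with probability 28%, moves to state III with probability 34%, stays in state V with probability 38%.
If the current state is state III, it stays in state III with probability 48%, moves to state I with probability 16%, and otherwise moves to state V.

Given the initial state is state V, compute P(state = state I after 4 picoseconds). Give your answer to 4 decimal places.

Propagate the distribution vector 4 picoseconds from state V.
After 0 picoseconds: (0.0000, 1.0000, 0.0000)
After 1 picosecond: (0.2800, 0.3800, 0.3400)
After 2 picoseconds: (0.2504, 0.3620, 0.3876)
After 3 picoseconds: (0.2435, 0.3622, 0.3943)
After 4 picoseconds: (0.2424, 0.3624, 0.3952)
P(in state I after 4 picoseconds) = 0.2424

0.2424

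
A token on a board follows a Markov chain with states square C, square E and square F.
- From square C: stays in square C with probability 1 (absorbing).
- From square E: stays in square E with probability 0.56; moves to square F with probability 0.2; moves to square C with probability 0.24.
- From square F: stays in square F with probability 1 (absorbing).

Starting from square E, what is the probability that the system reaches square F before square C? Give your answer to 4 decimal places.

0.4545

Let h(s) be the probability of absorption at square F starting from transient state s. Then h(square F) = 1 and h(square C) = 0. By first-step analysis:
h(square E) = 0.24·0 + 0.56·h(square E) + 0.2·1
Solving: h(square E) = 0.4545.
Starting from square E, the probability is 0.4545.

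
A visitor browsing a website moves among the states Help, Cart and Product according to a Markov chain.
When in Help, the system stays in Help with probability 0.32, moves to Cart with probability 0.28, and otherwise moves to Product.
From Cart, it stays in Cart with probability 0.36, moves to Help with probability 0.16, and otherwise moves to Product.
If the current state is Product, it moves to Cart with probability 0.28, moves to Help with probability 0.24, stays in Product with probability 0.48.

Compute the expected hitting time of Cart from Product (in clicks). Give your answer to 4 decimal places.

Let t(s) be the expected number of clicks to first reach Cart from state s, with t(Cart) = 0. Conditioning on the first click:
t(Help) = 1 + 0.32·t(Help) + 0.4·t(Product)
t(Product) = 1 + 0.24·t(Help) + 0.48·t(Product)
Solving: t(Help) = 3.5714, t(Product) = 3.5714.
Expected clicks from Product to Cart: 3.5714.

3.5714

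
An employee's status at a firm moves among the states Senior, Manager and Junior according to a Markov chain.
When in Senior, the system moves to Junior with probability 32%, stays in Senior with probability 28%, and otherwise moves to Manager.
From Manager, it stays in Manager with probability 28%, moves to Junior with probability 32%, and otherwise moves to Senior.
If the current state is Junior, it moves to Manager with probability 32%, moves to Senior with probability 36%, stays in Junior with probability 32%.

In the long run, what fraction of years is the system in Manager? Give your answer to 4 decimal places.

Let the stationary distribution be π with π = πP and π_1 + π_2 + π_3 = 1.
π_1 = 0.28·π_1 + 0.4·π_2 + 0.36·π_3
π_2 = 0.4·π_1 + 0.28·π_2 + 0.32·π_3
Solving with the normalization constraint gives π = (0.3457, 0.3343, 0.3200).
So the stationary probability of Manager is 0.3343.

0.3343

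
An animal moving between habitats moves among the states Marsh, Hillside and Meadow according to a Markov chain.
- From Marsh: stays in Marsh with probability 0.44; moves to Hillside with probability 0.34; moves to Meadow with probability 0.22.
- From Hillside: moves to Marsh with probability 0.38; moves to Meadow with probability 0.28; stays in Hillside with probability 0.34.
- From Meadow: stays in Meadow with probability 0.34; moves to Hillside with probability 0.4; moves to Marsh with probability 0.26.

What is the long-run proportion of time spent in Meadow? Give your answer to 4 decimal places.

Let the stationary distribution be π with π = πP and π_1 + π_2 + π_3 = 1.
π_1 = 0.44·π_1 + 0.38·π_2 + 0.26·π_3
π_2 = 0.34·π_1 + 0.34·π_2 + 0.4·π_3
Solving with the normalization constraint gives π = (0.3692, 0.3565, 0.2743).
So the stationary probability of Meadow is 0.2743.

0.2743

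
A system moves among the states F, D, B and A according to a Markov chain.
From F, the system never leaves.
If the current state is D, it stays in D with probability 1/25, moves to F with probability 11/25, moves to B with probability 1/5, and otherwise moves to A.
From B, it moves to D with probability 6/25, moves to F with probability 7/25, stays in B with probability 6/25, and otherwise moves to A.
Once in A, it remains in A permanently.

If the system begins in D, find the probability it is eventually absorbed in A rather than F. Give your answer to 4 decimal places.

0.4272

Let h(s) be the probability of absorption at A starting from transient state s. Then h(A) = 1 and h(F) = 0. By first-step analysis:
h(D) = 0.44·0 + 0.04·h(D) + 0.2·h(B) + 0.32·1
h(B) = 0.28·0 + 0.24·h(D) + 0.24·h(B) + 0.24·1
Solving: h(D) = 0.4272, h(B) = 0.4507.
Starting from D, the probability is 0.4272.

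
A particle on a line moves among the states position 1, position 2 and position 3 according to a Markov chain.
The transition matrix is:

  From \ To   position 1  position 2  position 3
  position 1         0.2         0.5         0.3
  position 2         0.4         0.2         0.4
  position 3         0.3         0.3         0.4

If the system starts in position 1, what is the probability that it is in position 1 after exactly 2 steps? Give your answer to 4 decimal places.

Sum over the intermediate state after 1 step:
P = P(position 1→position 1)·P(position 1→position 1) + P(position 1→position 2)·P(position 2→position 1) + P(position 1→position 3)·P(position 3→position 1)
  = 0.2×0.2 + 0.5×0.4 + 0.3×0.3
  = 0.0400 + 0.2000 + 0.0900 = 0.3300

0.3300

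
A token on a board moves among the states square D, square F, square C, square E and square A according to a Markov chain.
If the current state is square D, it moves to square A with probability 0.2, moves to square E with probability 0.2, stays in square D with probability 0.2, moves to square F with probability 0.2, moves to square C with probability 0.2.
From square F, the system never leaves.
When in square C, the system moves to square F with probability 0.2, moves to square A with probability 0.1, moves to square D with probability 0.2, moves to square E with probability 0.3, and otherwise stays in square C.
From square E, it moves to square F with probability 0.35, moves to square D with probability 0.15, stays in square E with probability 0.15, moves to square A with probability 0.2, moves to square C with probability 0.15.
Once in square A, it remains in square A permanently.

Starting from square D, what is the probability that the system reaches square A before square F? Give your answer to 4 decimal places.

Let h(s) be the probability of absorption at square A starting from transient state s. Then h(square A) = 1 and h(square F) = 0. By first-step analysis:
h(square D) = 0.2·h(square D) + 0.2·0 + 0.2·h(square C) + 0.2·h(square E) + 0.2·1
h(square C) = 0.2·h(square D) + 0.2·0 + 0.2·h(square C) + 0.3·h(square E) + 0.1·1
h(square E) = 0.15·h(square D) + 0.35·0 + 0.15·h(square C) + 0.15·h(square E) + 0.2·1
Solving: h(square D) = 0.4391, h(square C) = 0.3770, h(square E) = 0.3793.
Starting from square D, the probability is 0.4391.

0.4391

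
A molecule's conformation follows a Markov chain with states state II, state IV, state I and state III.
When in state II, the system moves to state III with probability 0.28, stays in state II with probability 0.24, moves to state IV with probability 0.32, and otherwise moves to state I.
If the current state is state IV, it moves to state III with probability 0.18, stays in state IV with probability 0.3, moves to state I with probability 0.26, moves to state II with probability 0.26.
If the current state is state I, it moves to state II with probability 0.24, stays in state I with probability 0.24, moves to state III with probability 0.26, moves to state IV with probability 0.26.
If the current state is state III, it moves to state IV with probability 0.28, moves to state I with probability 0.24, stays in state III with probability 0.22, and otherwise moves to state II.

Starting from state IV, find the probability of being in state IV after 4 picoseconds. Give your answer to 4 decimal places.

0.2913

Propagate the distribution vector 4 picoseconds from state IV.
After 0 picoseconds: (0.0000, 1.0000, 0.0000, 0.0000)
After 1 picosecond: (0.2600, 0.3000, 0.2600, 0.1800)
After 2 picoseconds: (0.2496, 0.2912, 0.2252, 0.2340)
After 3 picoseconds: (0.2505, 0.2913, 0.2259, 0.2323)
After 4 picoseconds: (0.2505, 0.2913, 0.2258, 0.2324)
P(in state IV after 4 picoseconds) = 0.2913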